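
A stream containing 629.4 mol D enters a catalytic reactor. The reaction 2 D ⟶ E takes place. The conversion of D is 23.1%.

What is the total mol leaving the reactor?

D reacted = 0.231 × 629.4 = 145.4 mol; ν_D = −2, so ξ = 145.4/2 = 72.7 mol.
Outlet amounts (n = n₀ + ν ξ):
  D: 629.4 − 2(72.7) = 484
  E: 0 + 1(72.7) = 72.7
Total out = 484 + 72.7 = 556.7 mol.

557 mol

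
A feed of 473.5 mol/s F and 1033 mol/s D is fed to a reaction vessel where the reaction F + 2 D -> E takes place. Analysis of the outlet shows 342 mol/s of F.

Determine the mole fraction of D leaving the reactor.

For F: n = n₀ − 1ξ → 342 = 473.5 − 1ξ, giving ξ = 131.5 mol/s.
Outlet amounts (n = n₀ + ν ξ):
  F: 473.5 − 1(131.5) = 342
  D: 1033 − 2(131.5) = 770
  E: 0 + 1(131.5) = 131.5
Total out = 1244 mol/s; y_D = 770 / 1244 = 0.6192.

0.619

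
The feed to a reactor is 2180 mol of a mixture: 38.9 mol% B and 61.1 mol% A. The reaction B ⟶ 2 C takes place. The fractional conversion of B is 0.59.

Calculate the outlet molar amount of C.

B reacted = 0.59 × 848 = 500.3 mol; ν_B = −1, so ξ = 500.3/1 = 500.3 mol.
Outlet amounts (n = n₀ + ν ξ):
  B: 848 − 1(500.3) = 347.7
  C: 0 + 2(500.3) = 1001
  A: 1332 (inert)

1000 mol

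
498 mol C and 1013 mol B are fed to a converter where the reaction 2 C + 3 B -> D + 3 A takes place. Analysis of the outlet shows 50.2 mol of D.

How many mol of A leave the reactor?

151 mol

For D: n = n₀ + 1ξ → 50.2 = 0 + 1ξ, giving ξ = 50.2 mol.
Outlet amounts (n = n₀ + ν ξ):
  C: 498 − 2(50.2) = 397.6
  B: 1013 − 3(50.2) = 862.4
  D: 0 + 1(50.2) = 50.2
  A: 0 + 3(50.2) = 150.6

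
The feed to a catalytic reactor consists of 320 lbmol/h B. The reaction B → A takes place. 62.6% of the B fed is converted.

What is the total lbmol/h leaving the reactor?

B reacted = 0.626 × 320 = 200.3 lbmol/h; ν_B = −1, so ξ = 200.3/1 = 200.3 lbmol/h.
Outlet amounts (n = n₀ + ν ξ):
  B: 320 − 1(200.3) = 119.7
  A: 0 + 1(200.3) = 200.3
Total out = 119.7 + 200.3 = 320 lbmol/h.

320 lbmol/h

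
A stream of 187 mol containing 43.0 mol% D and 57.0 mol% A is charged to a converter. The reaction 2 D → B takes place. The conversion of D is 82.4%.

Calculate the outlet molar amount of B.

D reacted = 0.824 × 80.41 = 66.26 mol; ν_D = −2, so ξ = 66.26/2 = 33.13 mol.
Outlet amounts (n = n₀ + ν ξ):
  D: 80.41 − 2(33.13) = 14.15
  B: 0 + 1(33.13) = 33.13
  A: 106.6 (inert)

33.1 mol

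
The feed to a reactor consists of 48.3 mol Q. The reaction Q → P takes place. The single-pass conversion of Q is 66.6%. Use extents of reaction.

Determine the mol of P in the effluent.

32.2 mol

Q reacted = 0.666 × 48.3 = 32.17 mol; ν_Q = −1, so ξ = 32.17/1 = 32.17 mol.
Outlet amounts (n = n₀ + ν ξ):
  Q: 48.3 − 1(32.17) = 16.13
  P: 0 + 1(32.17) = 32.17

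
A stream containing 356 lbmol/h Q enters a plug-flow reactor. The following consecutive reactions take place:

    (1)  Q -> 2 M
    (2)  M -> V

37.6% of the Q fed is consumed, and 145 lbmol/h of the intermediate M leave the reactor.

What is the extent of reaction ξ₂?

Conversion of Q: Q consumed = 1ξ₁ = 0.376 × 356 → ξ₁ = 133.9 lbmol/h.
M balance: n_M = 0 + 2ξ₁ − 1ξ₂ = 145 → ξ₂ = (2·133.9 − 145)/1 = 122.7 lbmol/h.
Outlet amounts (n = n₀ + Σ ν·ξ):
  Q: 356 − 1(133.9) = 222.1
  M: 0 + 2(133.9) − 1(122.7) = 145
  V: 0 + 1(122.7) = 122.7

ξ₂ = 123 lbmol/h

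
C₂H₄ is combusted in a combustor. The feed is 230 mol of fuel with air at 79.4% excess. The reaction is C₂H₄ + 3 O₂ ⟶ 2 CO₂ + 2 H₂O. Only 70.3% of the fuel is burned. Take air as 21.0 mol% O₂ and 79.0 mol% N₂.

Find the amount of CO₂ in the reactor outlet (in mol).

323 mol

Stoichiometric O₂ = 3 × 230 = 690 mol; O₂ fed = 690 × 1.794 = 1238 mol.
N₂ fed = 1238 × 79/21 = 4657 mol.
Fuel reacted = 0.703 × 230 → ξ = 161.7 mol.
Outlet (n = n₀ + ν ξ):
  C₂H₄: 230 − 1(161.7) = 68.31
  O₂: 1238 − 3(161.7) = 752.8
  N₂: 4657 (inert)
  CO₂: 0 + 2(161.7) = 323.4
  H₂O: 0 + 2(161.7) = 323.4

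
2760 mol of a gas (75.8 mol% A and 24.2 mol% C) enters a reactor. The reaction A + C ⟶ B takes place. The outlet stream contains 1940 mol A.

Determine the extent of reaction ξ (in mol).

For A: n = n₀ − 1ξ → 1940 = 2092 − 1ξ, giving ξ = 152.1 mol.
Outlet amounts (n = n₀ + ν ξ):
  A: 2092 − 1(152.1) = 1940
  C: 667.9 − 1(152.1) = 515.8
  B: 0 + 1(152.1) = 152.1

ξ = 152 mol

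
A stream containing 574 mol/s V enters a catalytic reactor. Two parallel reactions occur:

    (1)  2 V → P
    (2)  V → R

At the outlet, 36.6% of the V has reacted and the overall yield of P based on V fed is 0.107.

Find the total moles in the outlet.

513 mol/s

Yield of P: 1ξ₁ / 574 = 0.107 → ξ₁ = 61.42 mol/s.
Conversion of V: 2ξ₁ + 1ξ₂ = 0.366 × 574 = 210.1 → ξ₂ = 87.25 mol/s.
Outlet amounts (n = n₀ + Σ ν·ξ):
  V: 574 − 2(61.42) − 1(87.25) = 363.9
  P: 0 + 1(61.42) = 61.42
  R: 0 + 1(87.25) = 87.25
Total out = 363.9 + 61.42 + 87.25 = 512.6 mol/s.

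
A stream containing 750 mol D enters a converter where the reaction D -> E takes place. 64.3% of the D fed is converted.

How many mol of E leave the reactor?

482 mol

D reacted = 0.643 × 750 = 482.2 mol; ν_D = −1, so ξ = 482.2/1 = 482.2 mol.
Outlet amounts (n = n₀ + ν ξ):
  D: 750 − 1(482.2) = 267.8
  E: 0 + 1(482.2) = 482.2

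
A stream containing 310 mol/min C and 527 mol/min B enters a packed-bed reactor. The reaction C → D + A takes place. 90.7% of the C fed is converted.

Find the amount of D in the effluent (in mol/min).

C reacted = 0.907 × 310 = 281.2 mol/min; ν_C = −1, so ξ = 281.2/1 = 281.2 mol/min.
Outlet amounts (n = n₀ + ν ξ):
  C: 310 − 1(281.2) = 28.83
  D: 0 + 1(281.2) = 281.2
  A: 0 + 1(281.2) = 281.2
  B: 527 (inert)

281 mol/min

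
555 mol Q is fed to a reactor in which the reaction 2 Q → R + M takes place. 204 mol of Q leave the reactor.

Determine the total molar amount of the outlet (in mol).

For Q: n = n₀ − 2ξ → 204 = 555 − 2ξ, giving ξ = 175.5 mol.
Outlet amounts (n = n₀ + ν ξ):
  Q: 555 − 2(175.5) = 204
  R: 0 + 1(175.5) = 175.5
  M: 0 + 1(175.5) = 175.5
Total out = 204 + 175.5 + 175.5 = 555 mol.

555 mol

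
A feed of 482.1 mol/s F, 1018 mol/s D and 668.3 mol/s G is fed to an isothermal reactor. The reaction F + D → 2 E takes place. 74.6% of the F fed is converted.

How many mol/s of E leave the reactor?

F reacted = 0.746 × 482.1 = 359.6 mol/s; ν_F = −1, so ξ = 359.6/1 = 359.6 mol/s.
Outlet amounts (n = n₀ + ν ξ):
  F: 482.1 − 1(359.6) = 122.5
  D: 1018 − 1(359.6) = 658.4
  E: 0 + 2(359.6) = 719.3
  G: 668.3 (inert)

719 mol/s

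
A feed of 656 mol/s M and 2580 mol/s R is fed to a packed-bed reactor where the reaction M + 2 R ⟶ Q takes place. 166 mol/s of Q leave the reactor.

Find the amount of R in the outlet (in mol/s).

For Q: n = n₀ + 1ξ → 166 = 0 + 1ξ, giving ξ = 166 mol/s.
Outlet amounts (n = n₀ + ν ξ):
  M: 656 − 1(166) = 490
  R: 2580 − 2(166) = 2248
  Q: 0 + 1(166) = 166

2250 mol/s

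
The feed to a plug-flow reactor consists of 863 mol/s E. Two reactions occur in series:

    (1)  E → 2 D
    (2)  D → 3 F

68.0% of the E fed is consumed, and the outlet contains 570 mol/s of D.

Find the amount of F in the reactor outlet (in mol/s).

Conversion of E: E consumed = 1ξ₁ = 0.68 × 863 → ξ₁ = 586.8 mol/s.
D balance: n_D = 0 + 2ξ₁ − 1ξ₂ = 570 → ξ₂ = (2·586.8 − 570)/1 = 603.7 mol/s.
Outlet amounts (n = n₀ + Σ ν·ξ):
  E: 863 − 1(586.8) = 276.2
  D: 0 + 2(586.8) − 1(603.7) = 570
  F: 0 + 3(603.7) = 1811

1810 mol/s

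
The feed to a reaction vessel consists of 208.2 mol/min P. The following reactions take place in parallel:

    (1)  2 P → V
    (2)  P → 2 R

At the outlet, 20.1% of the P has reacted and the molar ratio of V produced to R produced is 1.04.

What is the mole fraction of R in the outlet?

0.0813

Conversion of P: P consumed = 0.201 × 208.2 = 41.85 mol/min = 2ξ₁ + 1ξ₂.
Selectivity: 1ξ₁ / (2ξ₂) = 1.04 → ξ₁ = 2.08 ξ₂.
Substitute: (2·2.08 + 1) ξ₂ = 41.85 → ξ₂ = 8.11 mol/min, ξ₁ = 16.87 mol/min.
Outlet amounts (n = n₀ + Σ ν·ξ):
  P: 208.2 − 2(16.87) − 1(8.11) = 166.4
  V: 0 + 1(16.87) = 16.87
  R: 0 + 2(8.11) = 16.22
Total out = 199.4 mol/min; y_R = 16.22 / 199.4 = 0.08133.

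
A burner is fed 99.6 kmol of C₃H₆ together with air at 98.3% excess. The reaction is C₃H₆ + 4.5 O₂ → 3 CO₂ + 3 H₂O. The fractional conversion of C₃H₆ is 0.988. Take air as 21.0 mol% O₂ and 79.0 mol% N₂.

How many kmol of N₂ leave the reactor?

3340 kmol

Stoichiometric O₂ = 4.5 × 99.6 = 448.2 kmol; O₂ fed = 448.2 × 1.983 = 888.8 kmol.
N₂ fed = 888.8 × 79/21 = 3344 kmol.
Fuel reacted = 0.988 × 99.6 → ξ = 98.4 kmol.
Outlet (n = n₀ + ν ξ):
  C₃H₆: 99.6 − 1(98.4) = 1.195
  O₂: 888.8 − 4.5(98.4) = 446
  N₂: 3344 (inert)
  CO₂: 0 + 3(98.4) = 295.2
  H₂O: 0 + 3(98.4) = 295.2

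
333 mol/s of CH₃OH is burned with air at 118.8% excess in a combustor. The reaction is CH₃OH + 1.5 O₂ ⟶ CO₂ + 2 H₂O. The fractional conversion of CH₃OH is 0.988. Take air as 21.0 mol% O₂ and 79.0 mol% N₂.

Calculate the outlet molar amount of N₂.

4110 mol/s

Stoichiometric O₂ = 1.5 × 333 = 499.5 mol/s; O₂ fed = 499.5 × 2.188 = 1093 mol/s.
N₂ fed = 1093 × 79/21 = 4111 mol/s.
Fuel reacted = 0.988 × 333 → ξ = 329 mol/s.
Outlet (n = n₀ + ν ξ):
  CH₃OH: 333 − 1(329) = 3.996
  O₂: 1093 − 1.5(329) = 599.4
  N₂: 4111 (inert)
  CO₂: 0 + 1(329) = 329
  H₂O: 0 + 2(329) = 658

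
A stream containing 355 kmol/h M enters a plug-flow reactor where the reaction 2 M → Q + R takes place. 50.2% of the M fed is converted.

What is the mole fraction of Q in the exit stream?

M reacted = 0.502 × 355 = 178.2 kmol/h; ν_M = −2, so ξ = 178.2/2 = 89.11 kmol/h.
Outlet amounts (n = n₀ + ν ξ):
  M: 355 − 2(89.11) = 176.8
  Q: 0 + 1(89.11) = 89.11
  R: 0 + 1(89.11) = 89.11
Total out = 355 kmol/h; y_Q = 89.11 / 355 = 0.251.

0.251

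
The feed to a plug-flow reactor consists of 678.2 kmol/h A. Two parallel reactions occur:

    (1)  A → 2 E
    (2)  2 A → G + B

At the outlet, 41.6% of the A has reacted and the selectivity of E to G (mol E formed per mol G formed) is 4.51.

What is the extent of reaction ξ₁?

Conversion of A: A consumed = 0.416 × 678.2 = 282.1 kmol/h = 1ξ₁ + 2ξ₂.
Selectivity: 2ξ₁ / (1ξ₂) = 4.51 → ξ₁ = 2.255 ξ₂.
Substitute: (1·2.255 + 2) ξ₂ = 282.1 → ξ₂ = 66.31 kmol/h, ξ₁ = 149.5 kmol/h.
Outlet amounts (n = n₀ + Σ ν·ξ):
  A: 678.2 − 1(149.5) − 2(66.31) = 396.1
  E: 0 + 2(149.5) = 299
  G: 0 + 1(66.31) = 66.31
  B: 0 + 1(66.31) = 66.31

ξ₁ = 150 kmol/h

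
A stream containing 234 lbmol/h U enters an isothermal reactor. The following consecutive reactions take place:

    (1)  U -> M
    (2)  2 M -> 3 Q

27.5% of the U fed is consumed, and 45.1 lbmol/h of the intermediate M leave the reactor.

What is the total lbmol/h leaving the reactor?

Conversion of U: U consumed = 1ξ₁ = 0.275 × 234 → ξ₁ = 64.35 lbmol/h.
M balance: n_M = 0 + 1ξ₁ − 2ξ₂ = 45.1 → ξ₂ = (1·64.35 − 45.1)/2 = 9.625 lbmol/h.
Outlet amounts (n = n₀ + Σ ν·ξ):
  U: 234 − 1(64.35) = 169.6
  M: 0 + 1(64.35) − 2(9.625) = 45.1
  Q: 0 + 3(9.625) = 28.88
Total out = 169.6 + 45.1 + 28.88 = 243.6 lbmol/h.

244 lbmol/h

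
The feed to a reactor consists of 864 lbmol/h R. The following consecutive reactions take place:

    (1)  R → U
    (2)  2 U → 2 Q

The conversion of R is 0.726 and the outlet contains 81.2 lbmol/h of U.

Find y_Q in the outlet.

0.632

Conversion of R: R consumed = 1ξ₁ = 0.726 × 864 → ξ₁ = 627.3 lbmol/h.
U balance: n_U = 0 + 1ξ₁ − 2ξ₂ = 81.2 → ξ₂ = (1·627.3 − 81.2)/2 = 273 lbmol/h.
Outlet amounts (n = n₀ + Σ ν·ξ):
  R: 864 − 1(627.3) = 236.7
  U: 0 + 1(627.3) − 2(273) = 81.2
  Q: 0 + 2(273) = 546.1
Total out = 864 lbmol/h; y_Q = 546.1 / 864 = 0.632.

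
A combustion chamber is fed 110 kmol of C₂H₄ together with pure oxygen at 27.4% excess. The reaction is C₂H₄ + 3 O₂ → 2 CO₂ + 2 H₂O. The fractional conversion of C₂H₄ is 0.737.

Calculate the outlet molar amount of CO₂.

162 kmol

Stoichiometric O₂ = 3 × 110 = 330 kmol; O₂ fed = 330 × 1.274 = 420.4 kmol.
Fuel reacted = 0.737 × 110 → ξ = 81.07 kmol.
Outlet (n = n₀ + ν ξ):
  C₂H₄: 110 − 1(81.07) = 28.93
  O₂: 420.4 − 3(81.07) = 177.2
  CO₂: 0 + 2(81.07) = 162.1
  H₂O: 0 + 2(81.07) = 162.1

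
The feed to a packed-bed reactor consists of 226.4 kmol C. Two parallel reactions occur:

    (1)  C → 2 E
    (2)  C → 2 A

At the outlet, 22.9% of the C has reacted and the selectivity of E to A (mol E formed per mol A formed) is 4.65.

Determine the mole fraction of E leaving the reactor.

Conversion of C: C consumed = 0.229 × 226.4 = 51.85 kmol = 1ξ₁ + 1ξ₂.
Selectivity: 2ξ₁ / (2ξ₂) = 4.65 → ξ₁ = 4.65 ξ₂.
Substitute: (1·4.65 + 1) ξ₂ = 51.85 → ξ₂ = 9.176 kmol, ξ₁ = 42.67 kmol.
Outlet amounts (n = n₀ + Σ ν·ξ):
  C: 226.4 − 1(42.67) − 1(9.176) = 174.6
  E: 0 + 2(42.67) = 85.34
  A: 0 + 2(9.176) = 18.35
Total out = 278.2 kmol; y_E = 85.34 / 278.2 = 0.3067.

0.307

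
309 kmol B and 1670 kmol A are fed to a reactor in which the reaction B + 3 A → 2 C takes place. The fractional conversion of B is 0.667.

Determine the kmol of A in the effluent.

B reacted = 0.667 × 309 = 206.1 kmol; ν_B = −1, so ξ = 206.1/1 = 206.1 kmol.
Outlet amounts (n = n₀ + ν ξ):
  B: 309 − 1(206.1) = 102.9
  A: 1670 − 3(206.1) = 1052
  C: 0 + 2(206.1) = 412.2

1050 kmol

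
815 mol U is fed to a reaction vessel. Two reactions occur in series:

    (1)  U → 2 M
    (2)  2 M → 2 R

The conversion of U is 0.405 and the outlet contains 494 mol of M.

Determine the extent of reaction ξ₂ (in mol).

ξ₂ = 83.1 mol

Conversion of U: U consumed = 1ξ₁ = 0.405 × 815 → ξ₁ = 330.1 mol.
M balance: n_M = 0 + 2ξ₁ − 2ξ₂ = 494 → ξ₂ = (2·330.1 − 494)/2 = 83.08 mol.
Outlet amounts (n = n₀ + Σ ν·ξ):
  U: 815 − 1(330.1) = 484.9
  M: 0 + 2(330.1) − 2(83.08) = 494
  R: 0 + 2(83.08) = 166.2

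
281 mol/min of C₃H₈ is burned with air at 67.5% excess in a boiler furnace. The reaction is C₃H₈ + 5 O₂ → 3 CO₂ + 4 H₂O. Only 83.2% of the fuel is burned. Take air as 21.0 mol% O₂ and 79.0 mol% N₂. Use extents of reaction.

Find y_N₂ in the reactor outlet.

0.755

Stoichiometric O₂ = 5 × 281 = 1405 mol/min; O₂ fed = 1405 × 1.675 = 2353 mol/min.
N₂ fed = 2353 × 79/21 = 8853 mol/min.
Fuel reacted = 0.832 × 281 → ξ = 233.8 mol/min.
Outlet (n = n₀ + ν ξ):
  C₃H₈: 281 − 1(233.8) = 47.21
  O₂: 2353 − 5(233.8) = 1184
  N₂: 8853 (inert)
  CO₂: 0 + 3(233.8) = 701.4
  H₂O: 0 + 4(233.8) = 935.2
Total out = 11720 mol/min; y_N₂ = 8853 / 11720 = 0.7553.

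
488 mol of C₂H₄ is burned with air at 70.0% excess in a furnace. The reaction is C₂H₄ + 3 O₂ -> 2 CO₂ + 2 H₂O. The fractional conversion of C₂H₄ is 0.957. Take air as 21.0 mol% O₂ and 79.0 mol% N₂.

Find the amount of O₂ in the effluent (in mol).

1090 mol

Stoichiometric O₂ = 3 × 488 = 1464 mol; O₂ fed = 1464 × 1.700 = 2489 mol.
N₂ fed = 2489 × 79/21 = 9363 mol.
Fuel reacted = 0.957 × 488 → ξ = 467 mol.
Outlet (n = n₀ + ν ξ):
  C₂H₄: 488 − 1(467) = 20.98
  O₂: 2489 − 3(467) = 1088
  N₂: 9363 (inert)
  CO₂: 0 + 2(467) = 934
  H₂O: 0 + 2(467) = 934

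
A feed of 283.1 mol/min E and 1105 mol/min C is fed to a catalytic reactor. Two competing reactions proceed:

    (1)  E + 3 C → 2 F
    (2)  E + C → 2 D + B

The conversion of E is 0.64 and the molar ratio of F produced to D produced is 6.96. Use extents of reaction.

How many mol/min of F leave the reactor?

317 mol/min

Conversion of E: E consumed = 0.64 × 283.1 = 181.2 mol/min = 1ξ₁ + 1ξ₂.
Selectivity: 2ξ₁ / (2ξ₂) = 6.96 → ξ₁ = 6.96 ξ₂.
Substitute: (1·6.96 + 1) ξ₂ = 181.2 → ξ₂ = 22.76 mol/min, ξ₁ = 158.4 mol/min.
Outlet amounts (n = n₀ + Σ ν·ξ):
  E: 283.1 − 1(158.4) − 1(22.76) = 101.9
  C: 1105 − 3(158.4) − 1(22.76) = 607
  F: 0 + 2(158.4) = 316.8
  D: 0 + 2(22.76) = 45.52
  B: 0 + 1(22.76) = 22.76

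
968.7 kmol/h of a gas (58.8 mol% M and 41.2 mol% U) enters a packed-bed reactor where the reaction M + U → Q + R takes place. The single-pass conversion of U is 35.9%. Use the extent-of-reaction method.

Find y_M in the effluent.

0.44

U reacted = 0.359 × 399.1 = 143.3 kmol/h; ν_U = −1, so ξ = 143.3/1 = 143.3 kmol/h.
Outlet amounts (n = n₀ + ν ξ):
  M: 569.6 − 1(143.3) = 426.3
  U: 399.1 − 1(143.3) = 255.8
  Q: 0 + 1(143.3) = 143.3
  R: 0 + 1(143.3) = 143.3
Total out = 968.7 kmol/h; y_M = 426.3 / 968.7 = 0.4401.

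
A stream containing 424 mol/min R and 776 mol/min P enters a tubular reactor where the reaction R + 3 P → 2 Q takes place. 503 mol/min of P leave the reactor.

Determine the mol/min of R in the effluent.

For P: n = n₀ − 3ξ → 503 = 776 − 3ξ, giving ξ = 91 mol/min.
Outlet amounts (n = n₀ + ν ξ):
  R: 424 − 1(91) = 333
  P: 776 − 3(91) = 503
  Q: 0 + 2(91) = 182

333 mol/min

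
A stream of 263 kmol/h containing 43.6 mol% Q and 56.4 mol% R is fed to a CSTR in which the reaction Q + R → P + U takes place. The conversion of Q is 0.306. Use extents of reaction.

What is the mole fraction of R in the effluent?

Q reacted = 0.306 × 114.7 = 35.09 kmol/h; ν_Q = −1, so ξ = 35.09/1 = 35.09 kmol/h.
Outlet amounts (n = n₀ + ν ξ):
  Q: 114.7 − 1(35.09) = 79.58
  R: 148.3 − 1(35.09) = 113.2
  P: 0 + 1(35.09) = 35.09
  U: 0 + 1(35.09) = 35.09
Total out = 263 kmol/h; y_R = 113.2 / 263 = 0.4306.

0.431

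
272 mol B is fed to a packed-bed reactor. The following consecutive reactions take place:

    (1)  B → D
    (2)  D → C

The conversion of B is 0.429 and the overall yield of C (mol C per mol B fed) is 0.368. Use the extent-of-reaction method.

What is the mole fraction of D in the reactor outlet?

Conversion of B: B consumed = 1ξ₁ = 0.429 × 272 → ξ₁ = 116.7 mol.
Yield of C: 1ξ₂ / 272 = 0.368 → ξ₂ = 100.1 mol.
Outlet amounts (n = n₀ + Σ ν·ξ):
  B: 272 − 1(116.7) = 155.3
  D: 0 + 1(116.7) − 1(100.1) = 16.59
  C: 0 + 1(100.1) = 100.1
Total out = 272 mol; y_D = 16.59 / 272 = 0.061.

0.061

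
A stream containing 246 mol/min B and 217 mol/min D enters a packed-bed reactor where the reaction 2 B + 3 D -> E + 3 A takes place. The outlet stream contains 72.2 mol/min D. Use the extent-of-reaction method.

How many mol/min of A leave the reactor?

145 mol/min

For D: n = n₀ − 3ξ → 72.2 = 217 − 3ξ, giving ξ = 48.27 mol/min.
Outlet amounts (n = n₀ + ν ξ):
  B: 246 − 2(48.27) = 149.5
  D: 217 − 3(48.27) = 72.2
  E: 0 + 1(48.27) = 48.27
  A: 0 + 3(48.27) = 144.8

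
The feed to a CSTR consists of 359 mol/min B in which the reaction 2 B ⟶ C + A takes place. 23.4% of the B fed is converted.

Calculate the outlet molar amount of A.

42 mol/min

B reacted = 0.234 × 359 = 84.01 mol/min; ν_B = −2, so ξ = 84.01/2 = 42 mol/min.
Outlet amounts (n = n₀ + ν ξ):
  B: 359 − 2(42) = 275
  C: 0 + 1(42) = 42
  A: 0 + 1(42) = 42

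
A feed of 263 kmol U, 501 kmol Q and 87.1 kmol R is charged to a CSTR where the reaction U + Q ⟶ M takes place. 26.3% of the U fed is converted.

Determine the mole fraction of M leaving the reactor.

0.0885

U reacted = 0.263 × 263 = 69.17 kmol; ν_U = −1, so ξ = 69.17/1 = 69.17 kmol.
Outlet amounts (n = n₀ + ν ξ):
  U: 263 − 1(69.17) = 193.8
  Q: 501 − 1(69.17) = 431.8
  M: 0 + 1(69.17) = 69.17
  R: 87.1 (inert)
Total out = 781.9 kmol; y_M = 69.17 / 781.9 = 0.08846.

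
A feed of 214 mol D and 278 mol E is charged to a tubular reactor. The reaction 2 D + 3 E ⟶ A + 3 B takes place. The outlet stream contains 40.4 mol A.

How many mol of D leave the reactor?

133 mol

For A: n = n₀ + 1ξ → 40.4 = 0 + 1ξ, giving ξ = 40.4 mol.
Outlet amounts (n = n₀ + ν ξ):
  D: 214 − 2(40.4) = 133.2
  E: 278 − 3(40.4) = 156.8
  A: 0 + 1(40.4) = 40.4
  B: 0 + 3(40.4) = 121.2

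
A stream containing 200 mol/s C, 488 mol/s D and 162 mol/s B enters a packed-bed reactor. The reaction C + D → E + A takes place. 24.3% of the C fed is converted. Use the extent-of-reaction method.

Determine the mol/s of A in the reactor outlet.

48.6 mol/s

C reacted = 0.243 × 200 = 48.6 mol/s; ν_C = −1, so ξ = 48.6/1 = 48.6 mol/s.
Outlet amounts (n = n₀ + ν ξ):
  C: 200 − 1(48.6) = 151.4
  D: 488 − 1(48.6) = 439.4
  E: 0 + 1(48.6) = 48.6
  A: 0 + 1(48.6) = 48.6
  B: 162 (inert)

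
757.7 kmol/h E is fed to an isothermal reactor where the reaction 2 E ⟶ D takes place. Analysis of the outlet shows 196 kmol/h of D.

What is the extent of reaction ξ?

ξ = 196 kmol/h

For D: n = n₀ + 1ξ → 196 = 0 + 1ξ, giving ξ = 196 kmol/h.
Outlet amounts (n = n₀ + ν ξ):
  E: 757.7 − 2(196) = 365.7
  D: 0 + 1(196) = 196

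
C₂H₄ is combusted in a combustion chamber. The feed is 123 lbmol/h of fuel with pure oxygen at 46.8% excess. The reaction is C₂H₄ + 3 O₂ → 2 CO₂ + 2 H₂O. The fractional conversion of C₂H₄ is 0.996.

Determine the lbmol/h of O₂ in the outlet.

Stoichiometric O₂ = 3 × 123 = 369 lbmol/h; O₂ fed = 369 × 1.468 = 541.7 lbmol/h.
Fuel reacted = 0.996 × 123 → ξ = 122.5 lbmol/h.
Outlet (n = n₀ + ν ξ):
  C₂H₄: 123 − 1(122.5) = 0.492
  O₂: 541.7 − 3(122.5) = 174.2
  CO₂: 0 + 2(122.5) = 245
  H₂O: 0 + 2(122.5) = 245

174 lbmol/h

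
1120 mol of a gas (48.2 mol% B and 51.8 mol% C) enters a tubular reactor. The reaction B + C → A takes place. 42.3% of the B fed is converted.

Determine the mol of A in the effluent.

228 mol

B reacted = 0.423 × 539.8 = 228.4 mol; ν_B = −1, so ξ = 228.4/1 = 228.4 mol.
Outlet amounts (n = n₀ + ν ξ):
  B: 539.8 − 1(228.4) = 311.5
  C: 580.2 − 1(228.4) = 351.8
  A: 0 + 1(228.4) = 228.4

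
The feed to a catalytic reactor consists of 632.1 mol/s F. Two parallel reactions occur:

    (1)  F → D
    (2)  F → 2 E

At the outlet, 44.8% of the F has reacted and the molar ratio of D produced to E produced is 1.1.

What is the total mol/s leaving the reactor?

721 mol/s

Conversion of F: F consumed = 0.448 × 632.1 = 283.2 mol/s = 1ξ₁ + 1ξ₂.
Selectivity: 1ξ₁ / (2ξ₂) = 1.1 → ξ₁ = 2.2 ξ₂.
Substitute: (1·2.2 + 1) ξ₂ = 283.2 → ξ₂ = 88.49 mol/s, ξ₁ = 194.7 mol/s.
Outlet amounts (n = n₀ + Σ ν·ξ):
  F: 632.1 − 1(194.7) − 1(88.49) = 348.9
  D: 0 + 1(194.7) = 194.7
  E: 0 + 2(88.49) = 177
Total out = 348.9 + 194.7 + 177 = 720.6 mol/s.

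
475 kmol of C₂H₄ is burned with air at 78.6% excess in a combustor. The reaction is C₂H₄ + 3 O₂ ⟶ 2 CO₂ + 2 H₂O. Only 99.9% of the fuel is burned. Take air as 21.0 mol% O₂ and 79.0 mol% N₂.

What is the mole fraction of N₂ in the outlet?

0.76

Stoichiometric O₂ = 3 × 475 = 1425 kmol; O₂ fed = 1425 × 1.786 = 2545 kmol.
N₂ fed = 2545 × 79/21 = 9574 kmol.
Fuel reacted = 0.999 × 475 → ξ = 474.5 kmol.
Outlet (n = n₀ + ν ξ):
  C₂H₄: 475 − 1(474.5) = 0.475
  O₂: 2545 − 3(474.5) = 1121
  N₂: 9574 (inert)
  CO₂: 0 + 2(474.5) = 949
  H₂O: 0 + 2(474.5) = 949
Total out = 12590 kmol; y_N₂ = 9574 / 12590 = 0.7602.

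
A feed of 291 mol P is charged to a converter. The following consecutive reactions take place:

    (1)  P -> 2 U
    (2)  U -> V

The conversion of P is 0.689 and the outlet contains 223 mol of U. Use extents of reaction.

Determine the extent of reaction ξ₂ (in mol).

ξ₂ = 178 mol

Conversion of P: P consumed = 1ξ₁ = 0.689 × 291 → ξ₁ = 200.5 mol.
U balance: n_U = 0 + 2ξ₁ − 1ξ₂ = 223 → ξ₂ = (2·200.5 − 223)/1 = 178 mol.
Outlet amounts (n = n₀ + Σ ν·ξ):
  P: 291 − 1(200.5) = 90.5
  U: 0 + 2(200.5) − 1(178) = 223
  V: 0 + 1(178) = 178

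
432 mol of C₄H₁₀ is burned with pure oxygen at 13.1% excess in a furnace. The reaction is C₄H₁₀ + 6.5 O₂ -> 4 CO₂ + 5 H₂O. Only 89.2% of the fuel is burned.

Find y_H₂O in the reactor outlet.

0.46

Stoichiometric O₂ = 6.5 × 432 = 2808 mol; O₂ fed = 2808 × 1.131 = 3176 mol.
Fuel reacted = 0.892 × 432 → ξ = 385.3 mol.
Outlet (n = n₀ + ν ξ):
  C₄H₁₀: 432 − 1(385.3) = 46.66
  O₂: 3176 − 6.5(385.3) = 671.1
  CO₂: 0 + 4(385.3) = 1541
  H₂O: 0 + 5(385.3) = 1927
Total out = 4186 mol; y_H₂O = 1927 / 4186 = 0.4603.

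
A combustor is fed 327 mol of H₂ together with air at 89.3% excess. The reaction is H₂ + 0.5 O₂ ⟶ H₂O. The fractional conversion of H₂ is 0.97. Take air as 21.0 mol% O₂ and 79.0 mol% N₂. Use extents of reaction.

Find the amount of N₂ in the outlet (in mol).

1160 mol

Stoichiometric O₂ = 0.5 × 327 = 163.5 mol; O₂ fed = 163.5 × 1.893 = 309.5 mol.
N₂ fed = 309.5 × 79/21 = 1164 mol.
Fuel reacted = 0.97 × 327 → ξ = 317.2 mol.
Outlet (n = n₀ + ν ξ):
  H₂: 327 − 1(317.2) = 9.81
  O₂: 309.5 − 0.5(317.2) = 150.9
  N₂: 1164 (inert)
  H₂O: 0 + 1(317.2) = 317.2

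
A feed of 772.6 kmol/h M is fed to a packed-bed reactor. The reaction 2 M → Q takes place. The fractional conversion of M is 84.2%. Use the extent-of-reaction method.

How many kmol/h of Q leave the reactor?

M reacted = 0.842 × 772.6 = 650.5 kmol/h; ν_M = −2, so ξ = 650.5/2 = 325.3 kmol/h.
Outlet amounts (n = n₀ + ν ξ):
  M: 772.6 − 2(325.3) = 122.1
  Q: 0 + 1(325.3) = 325.3

325 kmol/h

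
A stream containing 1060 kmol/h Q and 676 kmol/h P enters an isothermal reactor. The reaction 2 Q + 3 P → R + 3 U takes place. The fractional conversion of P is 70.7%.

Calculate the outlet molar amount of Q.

P reacted = 0.707 × 676 = 477.9 kmol/h; ν_P = −3, so ξ = 477.9/3 = 159.3 kmol/h.
Outlet amounts (n = n₀ + ν ξ):
  Q: 1060 − 2(159.3) = 741.4
  P: 676 − 3(159.3) = 198.1
  R: 0 + 1(159.3) = 159.3
  U: 0 + 3(159.3) = 477.9

741 kmol/h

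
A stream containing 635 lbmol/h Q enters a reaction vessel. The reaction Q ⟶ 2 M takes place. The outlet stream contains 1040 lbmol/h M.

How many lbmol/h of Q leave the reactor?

For M: n = n₀ + 2ξ → 1040 = 0 + 2ξ, giving ξ = 520 lbmol/h.
Outlet amounts (n = n₀ + ν ξ):
  Q: 635 − 1(520) = 115
  M: 0 + 2(520) = 1040

115 lbmol/h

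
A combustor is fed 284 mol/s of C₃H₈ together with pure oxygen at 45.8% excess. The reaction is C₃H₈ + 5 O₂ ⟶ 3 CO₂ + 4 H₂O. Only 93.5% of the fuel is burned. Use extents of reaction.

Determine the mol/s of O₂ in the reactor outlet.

Stoichiometric O₂ = 5 × 284 = 1420 mol/s; O₂ fed = 1420 × 1.458 = 2070 mol/s.
Fuel reacted = 0.935 × 284 → ξ = 265.5 mol/s.
Outlet (n = n₀ + ν ξ):
  C₃H₈: 284 − 1(265.5) = 18.46
  O₂: 2070 − 5(265.5) = 742.7
  CO₂: 0 + 3(265.5) = 796.6
  H₂O: 0 + 4(265.5) = 1062

743 mol/s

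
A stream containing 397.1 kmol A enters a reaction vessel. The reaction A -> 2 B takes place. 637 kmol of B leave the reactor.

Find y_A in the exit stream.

For B: n = n₀ + 2ξ → 637 = 0 + 2ξ, giving ξ = 318.5 kmol.
Outlet amounts (n = n₀ + ν ξ):
  A: 397.1 − 1(318.5) = 78.6
  B: 0 + 2(318.5) = 637
Total out = 715.6 kmol; y_A = 78.6 / 715.6 = 0.1098.

0.11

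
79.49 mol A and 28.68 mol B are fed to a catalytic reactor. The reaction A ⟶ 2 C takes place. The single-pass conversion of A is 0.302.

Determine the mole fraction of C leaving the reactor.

A reacted = 0.302 × 79.49 = 24.01 mol; ν_A = −1, so ξ = 24.01/1 = 24.01 mol.
Outlet amounts (n = n₀ + ν ξ):
  A: 79.49 − 1(24.01) = 55.48
  C: 0 + 2(24.01) = 48.01
  B: 28.68 (inert)
Total out = 132.2 mol; y_C = 48.01 / 132.2 = 0.3632.

0.363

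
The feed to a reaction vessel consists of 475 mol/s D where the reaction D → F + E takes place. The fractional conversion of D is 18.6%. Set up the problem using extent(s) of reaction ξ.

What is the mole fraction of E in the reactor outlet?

D reacted = 0.186 × 475 = 88.35 mol/s; ν_D = −1, so ξ = 88.35/1 = 88.35 mol/s.
Outlet amounts (n = n₀ + ν ξ):
  D: 475 − 1(88.35) = 386.6
  F: 0 + 1(88.35) = 88.35
  E: 0 + 1(88.35) = 88.35
Total out = 563.3 mol/s; y_E = 88.35 / 563.3 = 0.1568.

0.157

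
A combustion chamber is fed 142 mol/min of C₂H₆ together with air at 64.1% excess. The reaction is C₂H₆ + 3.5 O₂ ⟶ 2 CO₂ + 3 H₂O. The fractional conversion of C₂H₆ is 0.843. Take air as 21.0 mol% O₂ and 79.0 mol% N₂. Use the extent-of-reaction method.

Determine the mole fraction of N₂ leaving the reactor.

Stoichiometric O₂ = 3.5 × 142 = 497 mol/min; O₂ fed = 497 × 1.641 = 815.6 mol/min.
N₂ fed = 815.6 × 79/21 = 3068 mol/min.
Fuel reacted = 0.843 × 142 → ξ = 119.7 mol/min.
Outlet (n = n₀ + ν ξ):
  C₂H₆: 142 − 1(119.7) = 22.29
  O₂: 815.6 − 3.5(119.7) = 396.6
  N₂: 3068 (inert)
  CO₂: 0 + 2(119.7) = 239.4
  H₂O: 0 + 3(119.7) = 359.1
Total out = 4086 mol/min; y_N₂ = 3068 / 4086 = 0.751.

0.751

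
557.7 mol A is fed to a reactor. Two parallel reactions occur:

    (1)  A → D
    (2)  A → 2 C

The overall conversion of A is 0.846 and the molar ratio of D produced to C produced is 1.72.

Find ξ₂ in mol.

ξ₂ = 106 mol

Conversion of A: A consumed = 0.846 × 557.7 = 471.8 mol = 1ξ₁ + 1ξ₂.
Selectivity: 1ξ₁ / (2ξ₂) = 1.72 → ξ₁ = 3.44 ξ₂.
Substitute: (1·3.44 + 1) ξ₂ = 471.8 → ξ₂ = 106.3 mol, ξ₁ = 365.5 mol.
Outlet amounts (n = n₀ + Σ ν·ξ):
  A: 557.7 − 1(365.5) − 1(106.3) = 85.89
  D: 0 + 1(365.5) = 365.5
  C: 0 + 2(106.3) = 212.5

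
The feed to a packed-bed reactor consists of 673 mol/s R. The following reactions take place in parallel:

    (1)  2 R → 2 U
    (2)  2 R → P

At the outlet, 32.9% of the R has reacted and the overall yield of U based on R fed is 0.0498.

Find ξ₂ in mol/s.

ξ₂ = 94 mol/s

Yield of U: 2ξ₁ / 673 = 0.0498 → ξ₁ = 16.76 mol/s.
Conversion of R: 2ξ₁ + 2ξ₂ = 0.329 × 673 = 221.4 → ξ₂ = 93.95 mol/s.
Outlet amounts (n = n₀ + Σ ν·ξ):
  R: 673 − 2(16.76) − 2(93.95) = 451.6
  U: 0 + 2(16.76) = 33.52
  P: 0 + 1(93.95) = 93.95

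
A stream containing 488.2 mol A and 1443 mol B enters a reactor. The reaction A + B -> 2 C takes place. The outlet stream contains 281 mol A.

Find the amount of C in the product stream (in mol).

414 mol

For A: n = n₀ − 1ξ → 281 = 488.2 − 1ξ, giving ξ = 207.2 mol.
Outlet amounts (n = n₀ + ν ξ):
  A: 488.2 − 1(207.2) = 281
  B: 1443 − 1(207.2) = 1236
  C: 0 + 2(207.2) = 414.4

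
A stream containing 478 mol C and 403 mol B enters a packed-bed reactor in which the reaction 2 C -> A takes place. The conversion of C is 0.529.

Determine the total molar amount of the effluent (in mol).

C reacted = 0.529 × 478 = 252.9 mol; ν_C = −2, so ξ = 252.9/2 = 126.4 mol.
Outlet amounts (n = n₀ + ν ξ):
  C: 478 − 2(126.4) = 225.1
  A: 0 + 1(126.4) = 126.4
  B: 403 (inert)
Total out = 225.1 + 126.4 + 403 = 754.6 mol.

755 mol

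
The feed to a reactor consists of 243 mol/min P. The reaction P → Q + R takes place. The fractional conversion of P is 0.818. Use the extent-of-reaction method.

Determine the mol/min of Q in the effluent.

199 mol/min

P reacted = 0.818 × 243 = 198.8 mol/min; ν_P = −1, so ξ = 198.8/1 = 198.8 mol/min.
Outlet amounts (n = n₀ + ν ξ):
  P: 243 − 1(198.8) = 44.23
  Q: 0 + 1(198.8) = 198.8
  R: 0 + 1(198.8) = 198.8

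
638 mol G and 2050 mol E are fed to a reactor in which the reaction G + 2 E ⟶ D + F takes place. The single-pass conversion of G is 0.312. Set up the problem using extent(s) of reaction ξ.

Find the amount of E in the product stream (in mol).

G reacted = 0.312 × 638 = 199.1 mol; ν_G = −1, so ξ = 199.1/1 = 199.1 mol.
Outlet amounts (n = n₀ + ν ξ):
  G: 638 − 1(199.1) = 438.9
  E: 2050 − 2(199.1) = 1652
  D: 0 + 1(199.1) = 199.1
  F: 0 + 1(199.1) = 199.1

1650 mol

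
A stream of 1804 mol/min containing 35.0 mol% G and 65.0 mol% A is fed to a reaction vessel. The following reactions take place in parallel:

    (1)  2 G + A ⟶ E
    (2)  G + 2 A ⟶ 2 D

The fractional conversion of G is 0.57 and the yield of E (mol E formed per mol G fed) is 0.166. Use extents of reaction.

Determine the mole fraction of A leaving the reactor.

Yield of E: 1ξ₁ / 631.4 = 0.166 → ξ₁ = 104.8 mol/min.
Conversion of G: 2ξ₁ + 1ξ₂ = 0.57 × 631.4 = 359.9 → ξ₂ = 150.3 mol/min.
Outlet amounts (n = n₀ + Σ ν·ξ):
  G: 631.4 − 2(104.8) − 1(150.3) = 271.5
  A: 1173 − 1(104.8) − 2(150.3) = 767.2
  E: 0 + 1(104.8) = 104.8
  D: 0 + 2(150.3) = 300.5
Total out = 1444 mol/min; y_A = 767.2 / 1444 = 0.5313.

0.531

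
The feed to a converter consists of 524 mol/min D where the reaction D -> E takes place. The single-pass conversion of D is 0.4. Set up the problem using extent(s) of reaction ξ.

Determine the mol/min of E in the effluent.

D reacted = 0.4 × 524 = 209.6 mol/min; ν_D = −1, so ξ = 209.6/1 = 209.6 mol/min.
Outlet amounts (n = n₀ + ν ξ):
  D: 524 − 1(209.6) = 314.4
  E: 0 + 1(209.6) = 209.6

210 mol/min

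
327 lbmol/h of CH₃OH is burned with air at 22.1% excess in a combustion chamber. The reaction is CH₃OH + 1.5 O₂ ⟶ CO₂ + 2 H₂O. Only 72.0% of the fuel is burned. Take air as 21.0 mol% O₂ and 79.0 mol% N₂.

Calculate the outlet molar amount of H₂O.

471 lbmol/h

Stoichiometric O₂ = 1.5 × 327 = 490.5 lbmol/h; O₂ fed = 490.5 × 1.221 = 598.9 lbmol/h.
N₂ fed = 598.9 × 79/21 = 2253 lbmol/h.
Fuel reacted = 0.72 × 327 → ξ = 235.4 lbmol/h.
Outlet (n = n₀ + ν ξ):
  CH₃OH: 327 − 1(235.4) = 91.56
  O₂: 598.9 − 1.5(235.4) = 245.7
  N₂: 2253 (inert)
  CO₂: 0 + 1(235.4) = 235.4
  H₂O: 0 + 2(235.4) = 470.9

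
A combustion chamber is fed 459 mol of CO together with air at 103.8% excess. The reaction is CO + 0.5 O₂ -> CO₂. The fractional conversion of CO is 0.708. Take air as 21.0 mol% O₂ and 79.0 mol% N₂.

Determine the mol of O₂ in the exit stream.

Stoichiometric O₂ = 0.5 × 459 = 229.5 mol; O₂ fed = 229.5 × 2.038 = 467.7 mol.
N₂ fed = 467.7 × 79/21 = 1760 mol.
Fuel reacted = 0.708 × 459 → ξ = 325 mol.
Outlet (n = n₀ + ν ξ):
  CO: 459 − 1(325) = 134
  O₂: 467.7 − 0.5(325) = 305.2
  N₂: 1760 (inert)
  CO₂: 0 + 1(325) = 325

305 mol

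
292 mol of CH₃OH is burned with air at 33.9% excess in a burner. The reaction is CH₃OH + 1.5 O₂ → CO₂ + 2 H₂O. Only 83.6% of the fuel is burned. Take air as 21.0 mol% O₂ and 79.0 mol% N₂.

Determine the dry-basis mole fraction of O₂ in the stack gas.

0.081

Stoichiometric O₂ = 1.5 × 292 = 438 mol; O₂ fed = 438 × 1.339 = 586.5 mol.
N₂ fed = 586.5 × 79/21 = 2206 mol.
Fuel reacted = 0.836 × 292 → ξ = 244.1 mol.
Outlet (n = n₀ + ν ξ):
  CH₃OH: 292 − 1(244.1) = 47.89
  O₂: 586.5 − 1.5(244.1) = 220.3
  N₂: 2206 (inert)
  CO₂: 0 + 1(244.1) = 244.1
  H₂O: 0 + 2(244.1) = 488.2
Dry total = 2719 mol; y_O₂ (dry) = 220.3 / 2719 = 0.08104.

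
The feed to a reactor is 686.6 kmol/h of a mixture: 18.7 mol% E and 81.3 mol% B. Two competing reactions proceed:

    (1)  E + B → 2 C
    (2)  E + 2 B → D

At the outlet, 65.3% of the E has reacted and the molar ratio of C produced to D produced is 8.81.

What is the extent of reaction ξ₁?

ξ₁ = 68.3 kmol/h

Conversion of E: E consumed = 0.653 × 128.4 = 83.84 kmol/h = 1ξ₁ + 1ξ₂.
Selectivity: 2ξ₁ / (1ξ₂) = 8.81 → ξ₁ = 4.405 ξ₂.
Substitute: (1·4.405 + 1) ξ₂ = 83.84 → ξ₂ = 15.51 kmol/h, ξ₁ = 68.33 kmol/h.
Outlet amounts (n = n₀ + Σ ν·ξ):
  E: 128.4 − 1(68.33) − 1(15.51) = 44.55
  B: 558.2 − 1(68.33) − 2(15.51) = 458.9
  C: 0 + 2(68.33) = 136.7
  D: 0 + 1(15.51) = 15.51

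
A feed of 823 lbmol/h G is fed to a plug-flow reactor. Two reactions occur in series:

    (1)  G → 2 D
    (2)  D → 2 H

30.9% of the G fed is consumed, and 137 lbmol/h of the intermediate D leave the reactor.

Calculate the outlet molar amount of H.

Conversion of G: G consumed = 1ξ₁ = 0.309 × 823 → ξ₁ = 254.3 lbmol/h.
D balance: n_D = 0 + 2ξ₁ − 1ξ₂ = 137 → ξ₂ = (2·254.3 − 137)/1 = 371.6 lbmol/h.
Outlet amounts (n = n₀ + Σ ν·ξ):
  G: 823 − 1(254.3) = 568.7
  D: 0 + 2(254.3) − 1(371.6) = 137
  H: 0 + 2(371.6) = 743.2

743 lbmol/h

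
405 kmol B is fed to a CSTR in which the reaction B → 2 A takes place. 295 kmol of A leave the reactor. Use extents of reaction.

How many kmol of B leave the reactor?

For A: n = n₀ + 2ξ → 295 = 0 + 2ξ, giving ξ = 147.5 kmol.
Outlet amounts (n = n₀ + ν ξ):
  B: 405 − 1(147.5) = 257.5
  A: 0 + 2(147.5) = 295

258 kmol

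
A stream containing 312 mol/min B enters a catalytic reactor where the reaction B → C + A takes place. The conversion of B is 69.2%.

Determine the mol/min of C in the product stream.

B reacted = 0.692 × 312 = 215.9 mol/min; ν_B = −1, so ξ = 215.9/1 = 215.9 mol/min.
Outlet amounts (n = n₀ + ν ξ):
  B: 312 − 1(215.9) = 96.1
  C: 0 + 1(215.9) = 215.9
  A: 0 + 1(215.9) = 215.9

216 mol/min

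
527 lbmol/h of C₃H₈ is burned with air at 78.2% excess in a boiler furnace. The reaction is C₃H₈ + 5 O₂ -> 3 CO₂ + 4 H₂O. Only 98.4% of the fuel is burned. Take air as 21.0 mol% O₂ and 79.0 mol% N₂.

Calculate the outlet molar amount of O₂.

Stoichiometric O₂ = 5 × 527 = 2635 lbmol/h; O₂ fed = 2635 × 1.782 = 4696 lbmol/h.
N₂ fed = 4696 × 79/21 = 17660 lbmol/h.
Fuel reacted = 0.984 × 527 → ξ = 518.6 lbmol/h.
Outlet (n = n₀ + ν ξ):
  C₃H₈: 527 − 1(518.6) = 8.432
  O₂: 4696 − 5(518.6) = 2103
  N₂: 17660 (inert)
  CO₂: 0 + 3(518.6) = 1556
  H₂O: 0 + 4(518.6) = 2074

2100 lbmol/h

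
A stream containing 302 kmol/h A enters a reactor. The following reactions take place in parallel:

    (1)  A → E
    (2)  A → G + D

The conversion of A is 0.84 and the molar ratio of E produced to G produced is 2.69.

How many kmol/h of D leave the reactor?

68.7 kmol/h

Conversion of A: A consumed = 0.84 × 302 = 253.7 kmol/h = 1ξ₁ + 1ξ₂.
Selectivity: 1ξ₁ / (1ξ₂) = 2.69 → ξ₁ = 2.69 ξ₂.
Substitute: (1·2.69 + 1) ξ₂ = 253.7 → ξ₂ = 68.75 kmol/h, ξ₁ = 184.9 kmol/h.
Outlet amounts (n = n₀ + Σ ν·ξ):
  A: 302 − 1(184.9) − 1(68.75) = 48.32
  E: 0 + 1(184.9) = 184.9
  G: 0 + 1(68.75) = 68.75
  D: 0 + 1(68.75) = 68.75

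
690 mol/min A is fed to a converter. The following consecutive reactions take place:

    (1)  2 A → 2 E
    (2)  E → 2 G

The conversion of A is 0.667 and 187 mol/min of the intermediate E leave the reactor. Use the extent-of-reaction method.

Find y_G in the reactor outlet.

0.567

Conversion of A: A consumed = 2ξ₁ = 0.667 × 690 → ξ₁ = 230.1 mol/min.
E balance: n_E = 0 + 2ξ₁ − 1ξ₂ = 187 → ξ₂ = (2·230.1 − 187)/1 = 273.2 mol/min.
Outlet amounts (n = n₀ + Σ ν·ξ):
  A: 690 − 2(230.1) = 229.8
  E: 0 + 2(230.1) − 1(273.2) = 187
  G: 0 + 2(273.2) = 546.5
Total out = 963.2 mol/min; y_G = 546.5 / 963.2 = 0.5673.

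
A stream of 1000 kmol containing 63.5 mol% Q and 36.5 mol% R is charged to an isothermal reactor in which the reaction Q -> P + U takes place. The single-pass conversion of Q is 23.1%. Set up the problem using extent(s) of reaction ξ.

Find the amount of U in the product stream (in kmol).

147 kmol

Q reacted = 0.231 × 635 = 146.7 kmol; ν_Q = −1, so ξ = 146.7/1 = 146.7 kmol.
Outlet amounts (n = n₀ + ν ξ):
  Q: 635 − 1(146.7) = 488.3
  P: 0 + 1(146.7) = 146.7
  U: 0 + 1(146.7) = 146.7
  R: 365 (inert)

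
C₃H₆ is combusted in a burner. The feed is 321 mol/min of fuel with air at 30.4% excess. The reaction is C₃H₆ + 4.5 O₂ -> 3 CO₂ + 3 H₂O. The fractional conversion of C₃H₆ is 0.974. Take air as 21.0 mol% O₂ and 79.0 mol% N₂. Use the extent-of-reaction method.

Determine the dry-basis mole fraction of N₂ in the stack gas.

0.833

Stoichiometric O₂ = 4.5 × 321 = 1444 mol/min; O₂ fed = 1444 × 1.304 = 1884 mol/min.
N₂ fed = 1884 × 79/21 = 7086 mol/min.
Fuel reacted = 0.974 × 321 → ξ = 312.7 mol/min.
Outlet (n = n₀ + ν ξ):
  C₃H₆: 321 − 1(312.7) = 8.346
  O₂: 1884 − 4.5(312.7) = 476.7
  N₂: 7086 (inert)
  CO₂: 0 + 3(312.7) = 938
  H₂O: 0 + 3(312.7) = 938
Dry total = 8509 mol/min; y_N₂ (dry) = 7086 / 8509 = 0.8328.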